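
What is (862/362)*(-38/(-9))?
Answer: 16378/1629 ≈ 10.054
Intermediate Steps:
(862/362)*(-38/(-9)) = (862*(1/362))*(-38*(-1/9)) = (431/181)*(38/9) = 16378/1629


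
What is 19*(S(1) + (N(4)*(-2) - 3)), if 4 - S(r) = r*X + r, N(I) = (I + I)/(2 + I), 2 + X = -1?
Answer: 19/3 ≈ 6.3333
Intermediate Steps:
X = -3 (X = -2 - 1 = -3)
N(I) = 2*I/(2 + I) (N(I) = (2*I)/(2 + I) = 2*I/(2 + I))
S(r) = 4 + 2*r (S(r) = 4 - (r*(-3) + r) = 4 - (-3*r + r) = 4 - (-2)*r = 4 + 2*r)
19*(S(1) + (N(4)*(-2) - 3)) = 19*((4 + 2*1) + ((2*4/(2 + 4))*(-2) - 3)) = 19*((4 + 2) + ((2*4/6)*(-2) - 3)) = 19*(6 + ((2*4*(⅙))*(-2) - 3)) = 19*(6 + ((4/3)*(-2) - 3)) = 19*(6 + (-8/3 - 3)) = 19*(6 - 17/3) = 19*(⅓) = 19/3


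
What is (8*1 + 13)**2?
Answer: 441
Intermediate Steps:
(8*1 + 13)**2 = (8 + 13)**2 = 21**2 = 441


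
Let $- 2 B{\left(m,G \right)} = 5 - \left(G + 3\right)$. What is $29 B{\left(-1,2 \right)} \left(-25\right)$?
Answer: $0$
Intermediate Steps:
$B{\left(m,G \right)} = -1 + \frac{G}{2}$ ($B{\left(m,G \right)} = - \frac{5 - \left(G + 3\right)}{2} = - \frac{5 - \left(3 + G\right)}{2} = - \frac{2 - G}{2} = -1 + \frac{G}{2}$)
$29 B{\left(-1,2 \right)} \left(-25\right) = 29 \left(-1 + \frac{1}{2} \cdot 2\right) \left(-25\right) = 29 \left(-1 + 1\right) \left(-25\right) = 29 \cdot 0 \left(-25\right) = 0 \left(-25\right) = 0$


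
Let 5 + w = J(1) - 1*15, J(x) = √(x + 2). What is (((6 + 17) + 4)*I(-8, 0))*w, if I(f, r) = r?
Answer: 0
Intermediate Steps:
J(x) = √(2 + x)
w = -20 + √3 (w = -5 + (√(2 + 1) - 1*15) = -5 + (√3 - 15) = -5 + (-15 + √3) = -20 + √3 ≈ -18.268)
(((6 + 17) + 4)*I(-8, 0))*w = (((6 + 17) + 4)*0)*(-20 + √3) = ((23 + 4)*0)*(-20 + √3) = (27*0)*(-20 + √3) = 0*(-20 + √3) = 0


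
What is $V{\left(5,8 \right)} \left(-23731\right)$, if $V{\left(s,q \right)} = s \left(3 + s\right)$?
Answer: $-949240$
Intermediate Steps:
$V{\left(5,8 \right)} \left(-23731\right) = 5 \left(3 + 5\right) \left(-23731\right) = 5 \cdot 8 \left(-23731\right) = 40 \left(-23731\right) = -949240$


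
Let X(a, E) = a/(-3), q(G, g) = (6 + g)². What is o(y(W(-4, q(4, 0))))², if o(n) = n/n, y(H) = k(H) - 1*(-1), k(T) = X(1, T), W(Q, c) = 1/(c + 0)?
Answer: 1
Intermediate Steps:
X(a, E) = -a/3 (X(a, E) = a*(-⅓) = -a/3)
W(Q, c) = 1/c
k(T) = -⅓ (k(T) = -⅓*1 = -⅓)
y(H) = ⅔ (y(H) = -⅓ - 1*(-1) = -⅓ + 1 = ⅔)
o(n) = 1
o(y(W(-4, q(4, 0))))² = 1² = 1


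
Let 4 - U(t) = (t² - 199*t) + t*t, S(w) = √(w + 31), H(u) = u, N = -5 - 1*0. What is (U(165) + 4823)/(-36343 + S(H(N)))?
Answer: 610126284/1320813623 + 16788*√26/1320813623 ≈ 0.46200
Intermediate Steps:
N = -5 (N = -5 + 0 = -5)
S(w) = √(31 + w)
U(t) = 4 - 2*t² + 199*t (U(t) = 4 - ((t² - 199*t) + t*t) = 4 - ((t² - 199*t) + t²) = 4 - (-199*t + 2*t²) = 4 + (-2*t² + 199*t) = 4 - 2*t² + 199*t)
(U(165) + 4823)/(-36343 + S(H(N))) = ((4 - 2*165² + 199*165) + 4823)/(-36343 + √(31 - 5)) = ((4 - 2*27225 + 32835) + 4823)/(-36343 + √26) = ((4 - 54450 + 32835) + 4823)/(-36343 + √26) = (-21611 + 4823)/(-36343 + √26) = -16788/(-36343 + √26)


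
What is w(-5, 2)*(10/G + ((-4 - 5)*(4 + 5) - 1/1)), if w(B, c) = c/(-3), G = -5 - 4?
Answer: 1496/27 ≈ 55.407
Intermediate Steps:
G = -9
w(B, c) = -c/3 (w(B, c) = c*(-⅓) = -c/3)
w(-5, 2)*(10/G + ((-4 - 5)*(4 + 5) - 1/1)) = (-⅓*2)*(10/(-9) + ((-4 - 5)*(4 + 5) - 1/1)) = -2*(10*(-⅑) + (-9*9 - 1*1))/3 = -2*(-10/9 + (-81 - 1))/3 = -2*(-10/9 - 82)/3 = -⅔*(-748/9) = 1496/27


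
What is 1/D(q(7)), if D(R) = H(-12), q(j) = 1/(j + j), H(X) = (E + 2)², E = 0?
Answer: ¼ ≈ 0.25000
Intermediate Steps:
H(X) = 4 (H(X) = (0 + 2)² = 2² = 4)
q(j) = 1/(2*j)
D(R) = 4
1/D(q(7)) = 1/4 = ¼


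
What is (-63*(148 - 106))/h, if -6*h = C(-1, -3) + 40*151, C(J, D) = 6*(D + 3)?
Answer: 3969/1510 ≈ 2.6285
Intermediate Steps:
C(J, D) = 18 + 6*D (C(J, D) = 6*(3 + D) = 18 + 6*D)
h = -3020/3 (h = -((18 + 6*(-3)) + 40*151)/6 = -((18 - 18) + 6040)/6 = -(0 + 6040)/6 = -⅙*6040 = -3020/3 ≈ -1006.7)
(-63*(148 - 106))/h = (-63*(148 - 106))/(-3020/3) = -63*42*(-3/3020) = -2646*(-3/3020) = 3969/1510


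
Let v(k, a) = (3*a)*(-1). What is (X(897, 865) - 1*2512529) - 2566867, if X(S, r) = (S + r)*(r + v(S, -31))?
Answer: -3391400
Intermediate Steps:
v(k, a) = -3*a
X(S, r) = (93 + r)*(S + r) (X(S, r) = (S + r)*(r - 3*(-31)) = (S + r)*(r + 93) = (S + r)*(93 + r) = (93 + r)*(S + r))
(X(897, 865) - 1*2512529) - 2566867 = ((865² + 93*897 + 93*865 + 897*865) - 1*2512529) - 2566867 = ((748225 + 83421 + 80445 + 775905) - 2512529) - 2566867 = (1687996 - 2512529) - 2566867 = -824533 - 2566867 = -3391400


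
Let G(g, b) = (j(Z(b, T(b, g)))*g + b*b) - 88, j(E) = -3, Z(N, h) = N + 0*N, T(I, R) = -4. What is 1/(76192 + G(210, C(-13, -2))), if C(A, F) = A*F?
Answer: 1/76150 ≈ 1.3132e-5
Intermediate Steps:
Z(N, h) = N (Z(N, h) = N + 0 = N)
G(g, b) = -88 + b² - 3*g (G(g, b) = (-3*g + b*b) - 88 = (-3*g + b²) - 88 = (b² - 3*g) - 88 = -88 + b² - 3*g)
1/(76192 + G(210, C(-13, -2))) = 1/(76192 + (-88 + (-13*(-2))² - 3*210)) = 1/(76192 + (-88 + 26² - 630)) = 1/(76192 + (-88 + 676 - 630)) = 1/(76192 - 42) = 1/76150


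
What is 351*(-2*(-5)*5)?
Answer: 17550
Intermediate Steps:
351*(-2*(-5)*5) = 351*(10*5) = 351*50 = 17550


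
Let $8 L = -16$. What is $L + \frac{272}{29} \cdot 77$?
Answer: $\frac{20886}{29} \approx 720.21$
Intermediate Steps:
$L = -2$ ($L = \frac{1}{8} \left(-16\right) = -2$)
$L + \frac{272}{29} \cdot 77 = -2 + \frac{272}{29} \cdot 77 = -2 + \frac{20944}{29} = \frac{20886}{29}$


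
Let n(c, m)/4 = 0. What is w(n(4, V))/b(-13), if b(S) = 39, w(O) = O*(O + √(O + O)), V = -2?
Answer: 0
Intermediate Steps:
n(c, m) = 0 (n(c, m) = 4*0 = 0)
w(O) = O*(O + √2*√O) (w(O) = O*(O + √(2*O)) = O*(O + √2*√O))
w(n(4, V))/b(-13) = (0² + √2*0^(3/2))/39 = (0 + √2*0)*(1/39) = (0 + 0)*(1/39) = 0*(1/39) = 0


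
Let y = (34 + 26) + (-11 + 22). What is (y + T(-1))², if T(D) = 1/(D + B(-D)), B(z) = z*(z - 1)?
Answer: 4900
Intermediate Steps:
B(z) = z*(-1 + z)
T(D) = 1/(D - D*(-1 - D)) (T(D) = 1/(D + (-D)*(-1 - D)) = 1/(D - D*(-1 - D)))
y = 71 (y = 60 + 11 = 71)
(y + T(-1))² = (71 + 1/((-1)*(2 - 1)))² = (71 - 1/1)² = (71 - 1*1)² = (71 - 1)² = 70² = 4900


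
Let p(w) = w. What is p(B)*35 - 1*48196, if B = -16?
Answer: -48756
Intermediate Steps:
p(B)*35 - 1*48196 = -16*35 - 1*48196 = -560 - 48196 = -48756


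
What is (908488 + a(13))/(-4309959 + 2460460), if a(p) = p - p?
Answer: -908488/1849499 ≈ -0.49121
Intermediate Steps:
a(p) = 0
(908488 + a(13))/(-4309959 + 2460460) = (908488 + 0)/(-4309959 + 2460460) = 908488/(-1849499) = 908488*(-1/1849499) = -908488/1849499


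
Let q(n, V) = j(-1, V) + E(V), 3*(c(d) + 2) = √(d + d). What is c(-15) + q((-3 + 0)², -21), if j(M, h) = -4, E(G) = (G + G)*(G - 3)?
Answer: 1002 + I*√30/3 ≈ 1002.0 + 1.8257*I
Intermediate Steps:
E(G) = 2*G*(-3 + G) (E(G) = (2*G)*(-3 + G) = 2*G*(-3 + G))
c(d) = -2 + √2*√d/3 (c(d) = -2 + √(d + d)/3 = -2 + √(2*d)/3 = -2 + (√2*√d)/3 = -2 + √2*√d/3)
q(n, V) = -4 + 2*V*(-3 + V)
c(-15) + q((-3 + 0)², -21) = (-2 + √2*√(-15)/3) + (-4 + 2*(-21)*(-3 - 21)) = (-2 + √2*(I*√15)/3) + (-4 + 2*(-21)*(-24)) = (-2 + I*√30/3) + (-4 + 1008) = (-2 + I*√30/3) + 1004 = 1002 + I*√30/3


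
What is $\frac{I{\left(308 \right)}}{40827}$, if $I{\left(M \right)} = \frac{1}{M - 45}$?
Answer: $\frac{1}{10737501} \approx 9.3132 \cdot 10^{-8}$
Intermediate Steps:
$I{\left(M \right)} = \frac{1}{-45 + M}$
$\frac{I{\left(308 \right)}}{40827} = \frac{1}{\left(-45 + 308\right) 40827} = \frac{1}{263} \cdot \frac{1}{40827} = \frac{1}{10737501}$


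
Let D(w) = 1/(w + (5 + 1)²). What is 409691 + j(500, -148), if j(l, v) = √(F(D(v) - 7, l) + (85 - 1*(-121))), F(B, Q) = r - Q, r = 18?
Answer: 409691 + 2*I*√69 ≈ 4.0969e+5 + 16.613*I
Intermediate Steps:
D(w) = 1/(36 + w) (D(w) = 1/(w + 6²) = 1/(w + 36) = 1/(36 + w))
F(B, Q) = 18 - Q
j(l, v) = √(224 - l) (j(l, v) = √((18 - l) + (85 - 1*(-121))) = √((18 - l) + (85 + 121)) = √((18 - l) + 206) = √(224 - l))
409691 + j(500, -148) = 409691 + √(224 - 1*500) = 409691 + √(224 - 500) = 409691 + √(-276) = 409691 + 2*I*√69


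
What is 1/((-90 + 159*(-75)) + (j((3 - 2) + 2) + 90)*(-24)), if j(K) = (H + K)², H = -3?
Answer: -1/14175 ≈ -7.0547e-5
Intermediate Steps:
j(K) = (-3 + K)²
1/((-90 + 159*(-75)) + (j((3 - 2) + 2) + 90)*(-24)) = 1/((-90 + 159*(-75)) + ((-3 + ((3 - 2) + 2))² + 90)*(-24)) = 1/((-90 - 11925) + ((-3 + (1 + 2))² + 90)*(-24)) = 1/(-12015 + ((-3 + 3)² + 90)*(-24)) = 1/(-12015 + (0² + 90)*(-24)) = 1/(-12015 + (0 + 90)*(-24)) = 1/(-12015 + 90*(-24)) = 1/(-12015 - 2160) = 1/(-14175) = -1/14175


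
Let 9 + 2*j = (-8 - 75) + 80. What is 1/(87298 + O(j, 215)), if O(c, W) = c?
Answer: 1/87292 ≈ 1.1456e-5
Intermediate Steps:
j = -6 (j = -9/2 + ((-8 - 75) + 80)/2 = -9/2 + (-83 + 80)/2 = -9/2 + (½)*(-3) = -9/2 - 3/2 = -6)
1/(87298 + O(j, 215)) = 1/(87298 - 6) = 1/87292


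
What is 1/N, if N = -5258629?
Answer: -1/5258629 ≈ -1.9016e-7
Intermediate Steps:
1/N = 1/(-5258629) = -1/5258629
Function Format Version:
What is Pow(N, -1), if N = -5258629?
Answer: Rational(-1, 5258629) ≈ -1.9016e-7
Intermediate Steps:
Pow(N, -1) = Pow(-5258629, -1) = Rational(-1, 5258629)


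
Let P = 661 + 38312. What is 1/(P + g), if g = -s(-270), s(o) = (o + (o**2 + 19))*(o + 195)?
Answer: 1/5487648 ≈ 1.8223e-7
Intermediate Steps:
s(o) = (195 + o)*(19 + o + o**2) (s(o) = (o + (19 + o**2))*(195 + o) = (19 + o + o**2)*(195 + o) = (195 + o)*(19 + o + o**2))
P = 38973
g = 5448675 (g = -(3705 + (-270)**3 + 196*(-270)**2 + 214*(-270)) = -(3705 - 19683000 + 196*72900 - 57780) = -(3705 - 19683000 + 14288400 - 57780) = -1*(-5448675) = 5448675)
1/(P + g) = 1/(38973 + 5448675) = 1/5487648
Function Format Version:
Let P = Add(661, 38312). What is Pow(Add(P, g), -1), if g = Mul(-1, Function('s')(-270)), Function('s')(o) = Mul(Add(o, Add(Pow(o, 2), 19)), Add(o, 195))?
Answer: Rational(1, 5487648) ≈ 1.8223e-7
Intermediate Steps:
Function('s')(o) = Mul(Add(195, o), Add(19, o, Pow(o, 2))) (Function('s')(o) = Mul(Add(o, Add(19, Pow(o, 2))), Add(195, o)) = Mul(Add(19, o, Pow(o, 2)), Add(195, o)) = Mul(Add(195, o), Add(19, o, Pow(o, 2))))
P = 38973
g = 5448675 (g = Mul(-1, Add(3705, Pow(-270, 3), Mul(196, Pow(-270, 2)), Mul(214, -270))) = Mul(-1, Add(3705, -19683000, Mul(196, 72900), -57780)) = Mul(-1, Add(3705, -19683000, 14288400, -57780)) = Mul(-1, -5448675) = 5448675)
Pow(Add(P, g), -1) = Pow(Add(38973, 5448675), -1) = Pow(5487648, -1) = Rational(1, 5487648)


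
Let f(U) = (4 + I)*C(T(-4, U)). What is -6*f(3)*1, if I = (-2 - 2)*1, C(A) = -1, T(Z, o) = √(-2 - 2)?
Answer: 0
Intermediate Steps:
T(Z, o) = 2*I (T(Z, o) = √(-4) = 2*I)
I = -4 (I = -4*1 = -4)
f(U) = 0 (f(U) = (4 - 4)*(-1) = 0*(-1) = 0)
-6*f(3)*1 = -6*0*1 = 0*1 = 0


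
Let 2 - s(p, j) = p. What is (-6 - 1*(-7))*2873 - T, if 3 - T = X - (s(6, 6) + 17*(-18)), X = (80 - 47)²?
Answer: 4269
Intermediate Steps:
s(p, j) = 2 - p
X = 1089 (X = 33² = 1089)
T = -1396 (T = 3 - (1089 - ((2 - 1*6) + 17*(-18))) = 3 - (1089 - ((2 - 6) - 306)) = 3 - (1089 - (-4 - 306)) = 3 - (1089 - 1*(-310)) = 3 - (1089 + 310) = 3 - 1*1399 = 3 - 1399 = -1396)
(-6 - 1*(-7))*2873 - T = (-6 - 1*(-7))*2873 - 1*(-1396) = (-6 + 7)*2873 + 1396 = 1*2873 + 1396 = 2873 + 1396 = 4269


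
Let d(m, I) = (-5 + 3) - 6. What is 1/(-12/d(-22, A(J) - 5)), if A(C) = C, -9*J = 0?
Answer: ⅔ ≈ 0.66667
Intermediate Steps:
J = 0 (J = -⅑*0 = 0)
d(m, I) = -8 (d(m, I) = -2 - 6 = -8)
1/(-12/d(-22, A(J) - 5)) = 1/(-12/(-8)) = 1/(-12*(-⅛)) = 1/(3/2) = ⅔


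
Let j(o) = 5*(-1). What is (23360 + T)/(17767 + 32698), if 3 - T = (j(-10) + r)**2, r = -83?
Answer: 15619/50465 ≈ 0.30950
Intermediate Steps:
j(o) = -5
T = -7741 (T = 3 - (-5 - 83)**2 = 3 - 1*(-88)**2 = 3 - 1*7744 = 3 - 7744 = -7741)
(23360 + T)/(17767 + 32698) = (23360 - 7741)/(17767 + 32698) = 15619/50465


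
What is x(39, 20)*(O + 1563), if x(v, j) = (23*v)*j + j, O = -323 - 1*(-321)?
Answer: 28035560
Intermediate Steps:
O = -2 (O = -323 + 321 = -2)
x(v, j) = j + 23*j*v (x(v, j) = 23*j*v + j = j + 23*j*v)
x(39, 20)*(O + 1563) = (20*(1 + 23*39))*(-2 + 1563) = (20*(1 + 897))*1561 = (20*898)*1561 = 17960*1561 = 28035560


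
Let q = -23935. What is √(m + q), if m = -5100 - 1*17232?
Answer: I*√46267 ≈ 215.1*I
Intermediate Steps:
m = -22332 (m = -5100 - 17232 = -22332)
√(m + q) = √(-22332 - 23935) = √(-46267) = I*√46267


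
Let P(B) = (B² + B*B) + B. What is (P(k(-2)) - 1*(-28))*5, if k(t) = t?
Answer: 170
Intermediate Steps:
P(B) = B + 2*B² (P(B) = (B² + B²) + B = 2*B² + B = B + 2*B²)
(P(k(-2)) - 1*(-28))*5 = (-2*(1 + 2*(-2)) - 1*(-28))*5 = (-2*(1 - 4) + 28)*5 = (-2*(-3) + 28)*5 = (6 + 28)*5 = 34*5 = 170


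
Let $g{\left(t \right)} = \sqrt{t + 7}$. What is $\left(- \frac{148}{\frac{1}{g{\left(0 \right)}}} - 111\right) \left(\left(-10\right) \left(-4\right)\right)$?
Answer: $-4440 - 5920 \sqrt{7} \approx -20103.0$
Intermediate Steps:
$g{\left(t \right)} = \sqrt{7 + t}$
$\left(- \frac{148}{\frac{1}{g{\left(0 \right)}}} - 111\right) \left(\left(-10\right) \left(-4\right)\right) = \left(- \frac{148}{\frac{1}{\sqrt{7 + 0}}} - 111\right) \left(\left(-10\right) \left(-4\right)\right) = \left(- \frac{148}{\frac{1}{\sqrt{7}}} - 111\right) 40 = \left(- \frac{148}{\frac{1}{7} \sqrt{7}} - 111\right) 40 = \left(- 148 \sqrt{7} - 111\right) 40 = \left(-111 - 148 \sqrt{7}\right) 40 = -4440 - 5920 \sqrt{7}$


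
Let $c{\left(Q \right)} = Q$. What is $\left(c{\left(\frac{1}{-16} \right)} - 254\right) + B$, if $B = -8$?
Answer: $- \frac{4193}{16} \approx -262.06$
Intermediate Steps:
$\left(c{\left(\frac{1}{-16} \right)} - 254\right) + B = \left(\frac{1}{-16} - 254\right) - 8 = \left(- \frac{1}{16} - 254\right) - 8 = - \frac{4065}{16} - 8 = - \frac{4193}{16}$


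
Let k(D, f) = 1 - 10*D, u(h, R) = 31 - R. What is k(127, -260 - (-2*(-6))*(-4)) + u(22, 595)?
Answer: -1833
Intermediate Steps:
k(127, -260 - (-2*(-6))*(-4)) + u(22, 595) = (1 - 10*127) + (31 - 1*595) = (1 - 1270) + (31 - 595) = -1269 - 564 = -1833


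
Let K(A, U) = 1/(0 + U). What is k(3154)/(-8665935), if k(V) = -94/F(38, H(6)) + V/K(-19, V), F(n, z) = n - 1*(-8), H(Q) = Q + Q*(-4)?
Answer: -76265807/66438835 ≈ -1.1479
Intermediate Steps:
H(Q) = -3*Q (H(Q) = Q - 4*Q = -3*Q)
F(n, z) = 8 + n (F(n, z) = n + 8 = 8 + n)
K(A, U) = 1/U
k(V) = -47/23 + V**2 (k(V) = -94/(8 + 38) + V/(1/V) = -94/46 + V*V = -94*1/46 + V**2 = -47/23 + V**2)
k(3154)/(-8665935) = (-47/23 + 3154**2)/(-8665935) = (-47/23 + 9947716)*(-1/8665935) = (228797421/23)*(-1/8665935) = -76265807/66438835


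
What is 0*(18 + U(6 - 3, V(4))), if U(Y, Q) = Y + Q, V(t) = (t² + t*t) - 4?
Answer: 0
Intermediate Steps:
V(t) = -4 + 2*t² (V(t) = (t² + t²) - 4 = 2*t² - 4 = -4 + 2*t²)
U(Y, Q) = Q + Y
0*(18 + U(6 - 3, V(4))) = 0*(18 + ((-4 + 2*4²) + (6 - 3))) = 0*(18 + ((-4 + 2*16) + 3)) = 0*(18 + ((-4 + 32) + 3)) = 0*(18 + (28 + 3)) = 0*(18 + 31) = 0*49 = 0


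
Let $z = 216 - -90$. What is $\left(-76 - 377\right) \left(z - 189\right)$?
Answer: $-53001$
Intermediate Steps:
$z = 306$ ($z = 216 + 90 = 306$)
$\left(-76 - 377\right) \left(z - 189\right) = \left(-76 - 377\right) \left(306 - 189\right) = \left(-453\right) 117 = -53001$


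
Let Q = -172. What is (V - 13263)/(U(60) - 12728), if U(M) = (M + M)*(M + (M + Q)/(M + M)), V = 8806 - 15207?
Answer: 2458/705 ≈ 3.4865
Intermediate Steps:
V = -6401
U(M) = 2*M*(M + (-172 + M)/(2*M)) (U(M) = (M + M)*(M + (M - 172)/(M + M)) = (2*M)*(M + (-172 + M)/((2*M))) = (2*M)*(M + (-172 + M)*(1/(2*M))) = (2*M)*(M + (-172 + M)/(2*M)) = 2*M*(M + (-172 + M)/(2*M)))
(V - 13263)/(U(60) - 12728) = (-6401 - 13263)/((-172 + 60 + 2*60²) - 12728) = -19664/((-172 + 60 + 2*3600) - 12728) = -19664/((-172 + 60 + 7200) - 12728) = -19664/(7088 - 12728) = -19664/(-5640) = -19664*(-1/5640) = 2458/705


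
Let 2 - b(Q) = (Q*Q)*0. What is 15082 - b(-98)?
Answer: 15080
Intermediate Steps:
b(Q) = 2 (b(Q) = 2 - Q*Q*0 = 2 - Q²*0 = 2 - 1*0 = 2 + 0 = 2)
15082 - b(-98) = 15082 - 1*2 = 15082 - 2 = 15080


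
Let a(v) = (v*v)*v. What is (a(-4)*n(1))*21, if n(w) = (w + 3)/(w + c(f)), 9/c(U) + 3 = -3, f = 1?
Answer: 10752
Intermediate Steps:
c(U) = -3/2 (c(U) = 9/(-3 - 3) = 9/(-6) = 9*(-1/6) = -3/2)
n(w) = (3 + w)/(-3/2 + w) (n(w) = (w + 3)/(w - 3/2) = (3 + w)/(-3/2 + w))
a(v) = v**3 (a(v) = v**2*v = v**3)
(a(-4)*n(1))*21 = ((-4)**3*(2*(3 + 1)/(-3 + 2*1)))*21 = -128*4/(-3 + 2)*21 = -128*4/(-1)*21 = -128*(-1)*4*21 = -64*(-8)*21 = 512*21 = 10752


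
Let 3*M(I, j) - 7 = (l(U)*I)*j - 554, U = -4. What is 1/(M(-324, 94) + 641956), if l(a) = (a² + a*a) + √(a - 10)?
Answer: 2852187/916871582545 + 91368*I*√14/916871582545 ≈ 3.1108e-6 + 3.7286e-7*I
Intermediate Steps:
l(a) = √(-10 + a) + 2*a² (l(a) = (a² + a²) + √(-10 + a) = 2*a² + √(-10 + a) = √(-10 + a) + 2*a²)
M(I, j) = -547/3 + I*j*(32 + I*√14)/3 (M(I, j) = 7/3 + (((√(-10 - 4) + 2*(-4)²)*I)*j - 554)/3 = 7/3 + (((√(-14) + 2*16)*I)*j - 554)/3 = 7/3 + (((I*√14 + 32)*I)*j - 554)/3 = 7/3 + (((32 + I*√14)*I)*j - 554)/3 = 7/3 + ((I*(32 + I*√14))*j - 554)/3 = 7/3 + (I*j*(32 + I*√14) - 554)/3 = 7/3 + (-554 + I*j*(32 + I*√14))/3 = 7/3 + (-554/3 + I*j*(32 + I*√14)/3) = -547/3 + I*j*(32 + I*√14)/3)
1/(M(-324, 94) + 641956) = 1/((-547/3 + (⅓)*(-324)*94*(32 + I*√14)) + 641956) = 1/((-547/3 + (-324864 - 10152*I*√14)) + 641956) = 1/((-975139/3 - 10152*I*√14) + 641956) = 1/(950729/3 - 10152*I*√14)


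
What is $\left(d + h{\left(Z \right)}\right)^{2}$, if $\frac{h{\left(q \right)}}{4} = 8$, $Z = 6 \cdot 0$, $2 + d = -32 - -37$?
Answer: $1225$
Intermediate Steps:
$d = 3$ ($d = -2 - -5 = -2 + \left(-32 + 37\right) = -2 + 5 = 3$)
$Z = 0$
$h{\left(q \right)} = 32$ ($h{\left(q \right)} = 4 \cdot 8 = 32$)
$\left(d + h{\left(Z \right)}\right)^{2} = \left(3 + 32\right)^{2} = 35^{2} = 1225$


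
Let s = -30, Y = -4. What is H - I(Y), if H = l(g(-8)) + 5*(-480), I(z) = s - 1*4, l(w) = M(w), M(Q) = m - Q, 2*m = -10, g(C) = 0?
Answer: -2371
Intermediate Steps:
m = -5 (m = (½)*(-10) = -5)
M(Q) = -5 - Q
l(w) = -5 - w
I(z) = -34 (I(z) = -30 - 1*4 = -30 - 4 = -34)
H = -2405 (H = (-5 - 1*0) + 5*(-480) = (-5 + 0) - 2400 = -5 - 2400 = -2405)
H - I(Y) = -2405 - 1*(-34) = -2405 + 34 = -2371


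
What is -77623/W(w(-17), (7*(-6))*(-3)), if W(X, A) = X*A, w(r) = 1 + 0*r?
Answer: -11089/18 ≈ -616.06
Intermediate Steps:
w(r) = 1 (w(r) = 1 + 0 = 1)
W(X, A) = A*X
-77623/W(w(-17), (7*(-6))*(-3)) = -77623/(((7*(-6))*(-3))*1) = -77623/(-42*(-3)*1) = -77623/(126*1) = -77623/126 = -77623*1/126 = -11089/18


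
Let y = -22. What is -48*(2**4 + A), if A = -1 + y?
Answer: 336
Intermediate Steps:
A = -23 (A = -1 - 22 = -23)
-48*(2**4 + A) = -48*(2**4 - 23) = -48*(16 - 23) = -48*(-7) = 336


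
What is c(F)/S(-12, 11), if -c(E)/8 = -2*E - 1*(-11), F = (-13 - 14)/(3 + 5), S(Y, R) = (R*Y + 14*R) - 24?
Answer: 71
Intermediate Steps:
S(Y, R) = -24 + 14*R + R*Y (S(Y, R) = (14*R + R*Y) - 24 = -24 + 14*R + R*Y)
F = -27/8 ≈ -3.3750
c(E) = -88 + 16*E (c(E) = -8*(-2*E - 1*(-11)) = -8*(-2*E + 11) = -8*(11 - 2*E) = -88 + 16*E)
c(F)/S(-12, 11) = (-88 + 16*(-27/8))/(-24 + 14*11 + 11*(-12)) = (-88 - 54)/(-24 + 154 - 132) = -142/(-2) = -142*(-½) = 71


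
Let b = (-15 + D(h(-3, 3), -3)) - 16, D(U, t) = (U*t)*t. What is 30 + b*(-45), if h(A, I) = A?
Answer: 2640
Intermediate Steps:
D(U, t) = U*t²
b = -58 (b = (-15 - 3*(-3)²) - 16 = (-15 - 3*9) - 16 = (-15 - 27) - 16 = -42 - 16 = -58)
30 + b*(-45) = 30 - 58*(-45) = 30 + 2610 = 2640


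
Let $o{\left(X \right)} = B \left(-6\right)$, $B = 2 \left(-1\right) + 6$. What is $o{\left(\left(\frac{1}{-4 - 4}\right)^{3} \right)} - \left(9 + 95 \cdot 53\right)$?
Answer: $-5068$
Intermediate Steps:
$B = 4$ ($B = -2 + 6 = 4$)
$o{\left(X \right)} = -24$ ($o{\left(X \right)} = 4 \left(-6\right) = -24$)
$o{\left(\left(\frac{1}{-4 - 4}\right)^{3} \right)} - \left(9 + 95 \cdot 53\right) = -24 - \left(9 + 95 \cdot 53\right) = -24 - \left(9 + 5035\right) = -24 - 5044 = -5068$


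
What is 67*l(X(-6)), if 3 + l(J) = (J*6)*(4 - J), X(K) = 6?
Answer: -5025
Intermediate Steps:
l(J) = -3 + 6*J*(4 - J) (l(J) = -3 + (J*6)*(4 - J) = -3 + (6*J)*(4 - J) = -3 + 6*J*(4 - J))
67*l(X(-6)) = 67*(-3 - 6*6² + 24*6) = 67*(-3 - 6*36 + 144) = 67*(-3 - 216 + 144) = 67*(-75) = -5025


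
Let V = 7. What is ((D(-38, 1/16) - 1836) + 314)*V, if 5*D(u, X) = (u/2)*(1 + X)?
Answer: -854581/80 ≈ -10682.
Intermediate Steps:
D(u, X) = u*(1 + X)/10 (D(u, X) = ((u/2)*(1 + X))/5 = (u*(1 + X)/2)/5 = u*(1 + X)/10)
((D(-38, 1/16) - 1836) + 314)*V = (((⅒)*(-38)*(1 + 1/16) - 1836) + 314)*7 = (((⅒)*(-38)*(17/16) - 1836) + 314)*7 = ((-323/80 - 1836) + 314)*7 = (-147203/80 + 314)*7 = -122083/80*7 = -854581/80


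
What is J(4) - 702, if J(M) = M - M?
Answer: -702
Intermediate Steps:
J(M) = 0
J(4) - 702 = 0 - 702 = -702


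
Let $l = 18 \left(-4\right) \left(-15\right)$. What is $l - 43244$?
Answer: $-42164$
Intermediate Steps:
$l = 1080$ ($l = \left(-72\right) \left(-15\right) = 1080$)
$l - 43244 = 1080 - 43244 = -42164$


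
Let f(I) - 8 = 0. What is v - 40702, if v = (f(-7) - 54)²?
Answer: -38586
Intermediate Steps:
f(I) = 8 (f(I) = 8 + 0 = 8)
v = 2116 (v = (8 - 54)² = (-46)² = 2116)
v - 40702 = 2116 - 40702 = -38586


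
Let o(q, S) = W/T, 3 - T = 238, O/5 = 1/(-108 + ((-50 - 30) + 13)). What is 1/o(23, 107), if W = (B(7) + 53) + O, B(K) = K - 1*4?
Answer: -8225/1959 ≈ -4.1986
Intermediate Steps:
B(K) = -4 + K (B(K) = K - 4 = -4 + K)
O = -1/35 (O = 5/(-108 + ((-50 - 30) + 13)) = 5/(-108 + (-80 + 13)) = 5/(-108 - 67) = 5/(-175) = 5*(-1/175) = -1/35 ≈ -0.028571)
T = -235 (T = 3 - 1*238 = 3 - 238 = -235)
W = 1959/35 (W = ((-4 + 7) + 53) - 1/35 = (3 + 53) - 1/35 = 56 - 1/35 = 1959/35 ≈ 55.971)
o(q, S) = -1959/8225 (o(q, S) = (1959/35)/(-235) = (1959/35)*(-1/235) = -1959/8225)
1/o(23, 107) = 1/(-1959/8225) = -8225/1959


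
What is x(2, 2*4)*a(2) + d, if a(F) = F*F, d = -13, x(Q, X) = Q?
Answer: -5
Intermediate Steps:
a(F) = F²
x(2, 2*4)*a(2) + d = 2*2² - 13 = 2*4 - 13 = 8 - 13 = -5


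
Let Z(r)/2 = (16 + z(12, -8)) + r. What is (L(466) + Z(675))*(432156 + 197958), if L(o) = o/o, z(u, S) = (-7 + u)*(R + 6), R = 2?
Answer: 921856782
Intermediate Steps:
z(u, S) = -56 + 8*u (z(u, S) = (-7 + u)*(2 + 6) = (-7 + u)*8 = -56 + 8*u)
Z(r) = 112 + 2*r (Z(r) = 2*((16 + (-56 + 8*12)) + r) = 2*((16 + (-56 + 96)) + r) = 2*((16 + 40) + r) = 2*(56 + r) = 112 + 2*r)
L(o) = 1
(L(466) + Z(675))*(432156 + 197958) = (1 + (112 + 2*675))*(432156 + 197958) = (1 + (112 + 1350))*630114 = (1 + 1462)*630114 = 1463*630114 = 921856782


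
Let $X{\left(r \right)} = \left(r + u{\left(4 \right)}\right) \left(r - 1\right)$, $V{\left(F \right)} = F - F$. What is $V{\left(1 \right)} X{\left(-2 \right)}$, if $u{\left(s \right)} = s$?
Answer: $0$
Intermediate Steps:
$V{\left(F \right)} = 0$
$X{\left(r \right)} = \left(-1 + r\right) \left(4 + r\right)$ ($X{\left(r \right)} = \left(r + 4\right) \left(r - 1\right) = \left(4 + r\right) \left(-1 + r\right) = \left(-1 + r\right) \left(4 + r\right)$)
$V{\left(1 \right)} X{\left(-2 \right)} = 0 \left(-4 + \left(-2\right)^{2} + 3 \left(-2\right)\right) = 0 \left(-4 + 4 - 6\right) = 0 \left(-6\right) = 0$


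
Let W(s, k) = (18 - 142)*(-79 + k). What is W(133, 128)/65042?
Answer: -3038/32521 ≈ -0.093417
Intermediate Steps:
W(s, k) = 9796 - 124*k (W(s, k) = -124*(-79 + k) = 9796 - 124*k)
W(133, 128)/65042 = (9796 - 124*128)/65042 = (9796 - 15872)*(1/65042) = -6076*1/65042 = -3038/32521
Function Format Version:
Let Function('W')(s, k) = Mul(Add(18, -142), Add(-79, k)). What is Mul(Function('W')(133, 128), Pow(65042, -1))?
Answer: Rational(-3038, 32521) ≈ -0.093417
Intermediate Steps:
Function('W')(s, k) = Add(9796, Mul(-124, k)) (Function('W')(s, k) = Mul(-124, Add(-79, k)) = Add(9796, Mul(-124, k)))
Mul(Function('W')(133, 128), Pow(65042, -1)) = Mul(Add(9796, Mul(-124, 128)), Pow(65042, -1)) = Mul(Add(9796, -15872), Rational(1, 65042)) = Mul(-6076, Rational(1, 65042)) = Rational(-3038, 32521)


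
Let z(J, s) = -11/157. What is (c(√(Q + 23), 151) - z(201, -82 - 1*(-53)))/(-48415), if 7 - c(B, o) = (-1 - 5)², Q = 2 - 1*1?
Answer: 4542/7601155 ≈ 0.00059754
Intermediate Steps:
Q = 1 (Q = 2 - 1 = 1)
z(J, s) = -11/157 (z(J, s) = -11*1/157 = -11/157)
c(B, o) = -29 (c(B, o) = 7 - (-1 - 5)² = 7 - 1*(-6)² = 7 - 1*36 = 7 - 36 = -29)
(c(√(Q + 23), 151) - z(201, -82 - 1*(-53)))/(-48415) = (-29 - 1*(-11/157))/(-48415) = (-29 + 11/157)*(-1/48415) = -4542/157*(-1/48415) = 4542/7601155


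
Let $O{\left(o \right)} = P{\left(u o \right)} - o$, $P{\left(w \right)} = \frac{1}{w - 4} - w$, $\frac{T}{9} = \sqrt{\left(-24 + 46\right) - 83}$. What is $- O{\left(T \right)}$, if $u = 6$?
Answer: $\frac{- 252 \sqrt{61} + 207523 i}{2 \left(2 i + 27 \sqrt{61}\right)} \approx 2.2486 \cdot 10^{-5} + 492.05 i$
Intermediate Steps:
$T = 9 i \sqrt{61}$ ($T = 9 \sqrt{\left(-24 + 46\right) - 83} = 9 \sqrt{22 - 83} = 9 \sqrt{-61} = 9 i \sqrt{61} \approx 70.292 i$)
$P{\left(w \right)} = \frac{1}{-4 + w} - w$
$O{\left(o \right)} = - o + \frac{1 - 36 o^{2} + 24 o}{-4 + 6 o}$ ($O{\left(o \right)} = \frac{1 - \left(6 o\right)^{2} + 4 \cdot 6 o}{-4 + 6 o} - o = \frac{1 - 36 o^{2} + 24 o}{-4 + 6 o} - o = - o + \frac{1 - 36 o^{2} + 24 o}{-4 + 6 o}$)
$- O{\left(T \right)} = - \frac{1 - 42 \left(9 i \sqrt{61}\right)^{2} + 28 \cdot 9 i \sqrt{61}}{2 \left(-2 + 3 \cdot 9 i \sqrt{61}\right)} = - \frac{1 - -207522 + 252 i \sqrt{61}}{2 \left(-2 + 27 i \sqrt{61}\right)} = - \frac{1 + 207522 + 252 i \sqrt{61}}{2 \left(-2 + 27 i \sqrt{61}\right)} = - \frac{207523 + 252 i \sqrt{61}}{2 \left(-2 + 27 i \sqrt{61}\right)}$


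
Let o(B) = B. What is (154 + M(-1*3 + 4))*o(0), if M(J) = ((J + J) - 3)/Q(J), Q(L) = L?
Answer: 0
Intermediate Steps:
M(J) = (-3 + 2*J)/J (M(J) = ((J + J) - 3)/J = (2*J - 3)/J = (-3 + 2*J)/J)
(154 + M(-1*3 + 4))*o(0) = (154 + (2 - 3/(-1*3 + 4)))*0 = (154 + (2 - 3/(-3 + 4)))*0 = (154 + (2 - 3/1))*0 = (154 + (2 - 3*1))*0 = (154 + (2 - 3))*0 = (154 - 1)*0 = 153*0 = 0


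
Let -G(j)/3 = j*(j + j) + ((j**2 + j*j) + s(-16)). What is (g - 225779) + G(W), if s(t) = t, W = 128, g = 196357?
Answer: -225982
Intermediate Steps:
G(j) = 48 - 12*j**2 (G(j) = -3*(j*(j + j) + ((j**2 + j*j) - 16)) = -3*(j*(2*j) + ((j**2 + j**2) - 16)) = -3*(2*j**2 + (2*j**2 - 16)) = -3*(2*j**2 + (-16 + 2*j**2)) = -3*(-16 + 4*j**2) = 48 - 12*j**2)
(g - 225779) + G(W) = (196357 - 225779) + (48 - 12*128**2) = -29422 + (48 - 12*16384) = -29422 + (48 - 196608) = -29422 - 196560 = -225982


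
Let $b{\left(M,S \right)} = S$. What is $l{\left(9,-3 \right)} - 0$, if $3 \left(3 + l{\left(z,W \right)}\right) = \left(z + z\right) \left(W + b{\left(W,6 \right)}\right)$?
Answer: $15$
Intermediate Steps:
$l{\left(z,W \right)} = -3 + \frac{2 z \left(6 + W\right)}{3}$ ($l{\left(z,W \right)} = -3 + \frac{\left(z + z\right) \left(W + 6\right)}{3} = -3 + \frac{2 z \left(6 + W\right)}{3}$)
$l{\left(9,-3 \right)} - 0 = \left(-3 + 4 \cdot 9 + \frac{2}{3} \left(-3\right) 9\right) - 0 = \left(-3 + 36 - 18\right) + 0 = 15 + 0 = 15$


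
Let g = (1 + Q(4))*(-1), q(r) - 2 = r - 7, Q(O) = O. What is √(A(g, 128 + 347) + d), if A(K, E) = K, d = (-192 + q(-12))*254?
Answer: 3*I*√5899 ≈ 230.41*I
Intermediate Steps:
q(r) = -5 + r (q(r) = 2 + (r - 7) = 2 + (-7 + r) = -5 + r)
d = -53086 (d = (-192 + (-5 - 12))*254 = (-192 - 17)*254 = -209*254 = -53086)
g = -5 (g = (1 + 4)*(-1) = 5*(-1) = -5)
√(A(g, 128 + 347) + d) = √(-5 - 53086) = √(-53091) = 3*I*√5899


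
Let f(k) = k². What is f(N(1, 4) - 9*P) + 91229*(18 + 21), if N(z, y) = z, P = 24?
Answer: 3604156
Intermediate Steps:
f(N(1, 4) - 9*P) + 91229*(18 + 21) = (1 - 9*24)² + 91229*(18 + 21) = (1 - 216)² + 91229*39 = (-215)² + 3557931 = 46225 + 3557931 = 3604156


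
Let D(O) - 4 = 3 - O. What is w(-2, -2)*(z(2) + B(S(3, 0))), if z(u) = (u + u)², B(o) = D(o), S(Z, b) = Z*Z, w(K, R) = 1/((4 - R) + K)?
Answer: 7/2 ≈ 3.5000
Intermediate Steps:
w(K, R) = 1/(4 + K - R)
S(Z, b) = Z²
D(O) = 7 - O (D(O) = 4 + (3 - O) = 7 - O)
B(o) = 7 - o
z(u) = 4*u² (z(u) = (2*u)² = 4*u²)
w(-2, -2)*(z(2) + B(S(3, 0))) = (4*2² + (7 - 1*3²))/(4 - 2 - 1*(-2)) = (4*4 + (7 - 1*9))/(4 - 2 + 2) = (16 + (7 - 9))/4 = (16 - 2)/4 = (¼)*14 = 7/2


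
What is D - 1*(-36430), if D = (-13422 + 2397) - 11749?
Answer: 13656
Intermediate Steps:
D = -22774 (D = -11025 - 11749 = -22774)
D - 1*(-36430) = -22774 - 1*(-36430) = -22774 + 36430 = 13656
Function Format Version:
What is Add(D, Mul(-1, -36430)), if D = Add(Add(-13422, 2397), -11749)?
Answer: 13656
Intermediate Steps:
D = -22774 (D = Add(-11025, -11749) = -22774)
Add(D, Mul(-1, -36430)) = Add(-22774, Mul(-1, -36430)) = Add(-22774, 36430) = 13656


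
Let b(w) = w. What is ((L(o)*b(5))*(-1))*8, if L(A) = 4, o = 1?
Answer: -160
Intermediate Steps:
((L(o)*b(5))*(-1))*8 = ((4*5)*(-1))*8 = (20*(-1))*8 = -20*8 = -160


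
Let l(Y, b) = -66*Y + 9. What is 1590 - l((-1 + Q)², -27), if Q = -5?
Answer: 3957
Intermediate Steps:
l(Y, b) = 9 - 66*Y
1590 - l((-1 + Q)², -27) = 1590 - (9 - 66*(-1 - 5)²) = 1590 - (9 - 66*(-6)²) = 1590 - (9 - 66*36) = 1590 - (9 - 2376) = 1590 - 1*(-2367) = 1590 + 2367 = 3957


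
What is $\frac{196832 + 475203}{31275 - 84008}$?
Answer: $- \frac{672035}{52733} \approx -12.744$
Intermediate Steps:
$\frac{196832 + 475203}{31275 - 84008} = \frac{672035}{-52733} = 672035 \left(- \frac{1}{52733}\right) = - \frac{672035}{52733}$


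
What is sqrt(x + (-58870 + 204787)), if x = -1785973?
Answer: 2*I*sqrt(410014) ≈ 1280.6*I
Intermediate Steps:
sqrt(x + (-58870 + 204787)) = sqrt(-1785973 + (-58870 + 204787)) = sqrt(-1785973 + 145917) = sqrt(-1640056) = 2*I*sqrt(410014)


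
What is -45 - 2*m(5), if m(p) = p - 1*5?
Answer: -45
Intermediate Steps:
m(p) = -5 + p (m(p) = p - 5 = -5 + p)
-45 - 2*m(5) = -45 - 2*(-5 + 5) = -45 - 2*0 = -45 + 0 = -45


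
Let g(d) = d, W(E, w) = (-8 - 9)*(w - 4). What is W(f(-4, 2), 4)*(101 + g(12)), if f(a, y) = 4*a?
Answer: 0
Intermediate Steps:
W(E, w) = 68 - 17*w (W(E, w) = -17*(-4 + w) = 68 - 17*w)
W(f(-4, 2), 4)*(101 + g(12)) = (68 - 17*4)*(101 + 12) = (68 - 68)*113 = 0*113 = 0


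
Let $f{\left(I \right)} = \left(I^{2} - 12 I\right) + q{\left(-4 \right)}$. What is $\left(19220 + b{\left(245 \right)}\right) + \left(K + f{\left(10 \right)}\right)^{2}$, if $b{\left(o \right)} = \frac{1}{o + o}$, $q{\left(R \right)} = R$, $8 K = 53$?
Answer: $\frac{306103277}{15680} \approx 19522.0$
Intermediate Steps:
$K = \frac{53}{8}$ ($K = \frac{1}{8} \cdot 53 = \frac{53}{8} \approx 6.625$)
$f{\left(I \right)} = -4 + I^{2} - 12 I$ ($f{\left(I \right)} = \left(I^{2} - 12 I\right) - 4 = -4 + I^{2} - 12 I$)
$b{\left(o \right)} = \frac{1}{2 o}$
$\left(19220 + b{\left(245 \right)}\right) + \left(K + f{\left(10 \right)}\right)^{2} = \left(19220 + \frac{1}{2 \cdot 245}\right) + \left(\frac{53}{8} - \left(124 - 100\right)\right)^{2} = \left(19220 + \frac{1}{2} \cdot \frac{1}{245}\right) + \left(\frac{53}{8} - 24\right)^{2} = \left(19220 + \frac{1}{490}\right) + \left(\frac{53}{8} - 24\right)^{2} = \frac{9417801}{490} + \left(- \frac{139}{8}\right)^{2} = \frac{9417801}{490} + \frac{19321}{64} = \frac{306103277}{15680}$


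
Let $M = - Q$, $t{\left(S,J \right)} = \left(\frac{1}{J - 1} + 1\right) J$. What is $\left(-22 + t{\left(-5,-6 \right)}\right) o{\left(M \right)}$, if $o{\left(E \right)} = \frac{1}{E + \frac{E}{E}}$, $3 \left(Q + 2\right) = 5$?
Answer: $- \frac{285}{14} \approx -20.357$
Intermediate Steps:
$Q = - \frac{1}{3}$ ($Q = -2 + \frac{1}{3} \cdot 5 = -2 + \frac{5}{3} = - \frac{1}{3} \approx -0.33333$)
$t{\left(S,J \right)} = J \left(1 + \frac{1}{-1 + J}\right)$ ($t{\left(S,J \right)} = \left(\frac{1}{-1 + J} + 1\right) J = \left(1 + \frac{1}{-1 + J}\right) J = J \left(1 + \frac{1}{-1 + J}\right)$)
$M = \frac{1}{3}$ ($M = \left(-1\right) \left(- \frac{1}{3}\right) = \frac{1}{3} \approx 0.33333$)
$o{\left(E \right)} = \frac{1}{1 + E}$ ($o{\left(E \right)} = \frac{1}{E + 1} = \frac{1}{1 + E}$)
$\left(-22 + t{\left(-5,-6 \right)}\right) o{\left(M \right)} = \frac{-22 + \frac{\left(-6\right)^{2}}{-1 - 6}}{1 + \frac{1}{3}} = \frac{-22 + \frac{36}{-7}}{\frac{4}{3}} = \left(-22 + 36 \left(- \frac{1}{7}\right)\right) \frac{3}{4} = \left(-22 - \frac{36}{7}\right) \frac{3}{4} = \left(- \frac{190}{7}\right) \frac{3}{4} = - \frac{285}{14}$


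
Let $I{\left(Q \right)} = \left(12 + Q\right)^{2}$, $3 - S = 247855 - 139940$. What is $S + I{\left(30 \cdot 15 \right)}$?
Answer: $105532$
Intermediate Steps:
$S = -107912$ ($S = 3 - \left(247855 - 139940\right) = 3 - 107915 = -107912$)
$S + I{\left(30 \cdot 15 \right)} = -107912 + \left(12 + 30 \cdot 15\right)^{2} = -107912 + \left(12 + 450\right)^{2} = -107912 + 462^{2} = -107912 + 213444 = 105532$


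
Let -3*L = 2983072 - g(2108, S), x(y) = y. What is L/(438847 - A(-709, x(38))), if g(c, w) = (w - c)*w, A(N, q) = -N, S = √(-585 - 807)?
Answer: -1492232/657207 - 4216*I*√87/657207 ≈ -2.2706 - 0.059835*I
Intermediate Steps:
S = 4*I*√87 (S = √(-1392) = 4*I*√87 ≈ 37.31*I)
g(c, w) = w*(w - c)
L = -2983072/3 + 4*I*√87*(-2108 + 4*I*√87)/3 (L = -(2983072 - 4*I*√87*(4*I*√87 - 1*2108))/3 = -(2983072 - 4*I*√87*(4*I*√87 - 2108))/3 = -(2983072 - 4*I*√87*(-2108 + 4*I*√87))/3 = -2983072/3 + 4*I*√87*(-2108 + 4*I*√87)/3 ≈ -9.9482e+5 - 26216.0*I)
L/(438847 - A(-709, x(38))) = (-2984464/3 - 8432*I*√87/3)/(438847 - (-1)*(-709)) = (-2984464/3 - 8432*I*√87/3)/(438847 - 1*709) = (-2984464/3 - 8432*I*√87/3)/(438847 - 709) = (-2984464/3 - 8432*I*√87/3)/438138 = (-2984464/3 - 8432*I*√87/3)*(1/438138) = -1492232/657207 - 4216*I*√87/657207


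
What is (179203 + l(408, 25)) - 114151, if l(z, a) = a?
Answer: 65077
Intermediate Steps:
(179203 + l(408, 25)) - 114151 = (179203 + 25) - 114151 = 179228 - 114151 = 65077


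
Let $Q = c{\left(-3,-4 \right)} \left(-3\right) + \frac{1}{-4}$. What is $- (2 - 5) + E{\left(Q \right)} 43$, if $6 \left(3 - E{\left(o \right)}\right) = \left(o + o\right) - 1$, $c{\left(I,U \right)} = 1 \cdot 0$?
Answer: $\frac{571}{4} \approx 142.75$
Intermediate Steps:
$c{\left(I,U \right)} = 0$
$Q = - \frac{1}{4}$ ($Q = 0 \left(-3\right) + \frac{1}{-4} = 0 - \frac{1}{4} = - \frac{1}{4} \approx -0.25$)
$E{\left(o \right)} = \frac{19}{6} - \frac{o}{3}$ ($E{\left(o \right)} = 3 - \frac{\left(o + o\right) - 1}{6} = 3 - \frac{2 o - 1}{6} = 3 - \frac{-1 + 2 o}{6} = 3 - \left(- \frac{1}{6} + \frac{o}{3}\right) = \frac{19}{6} - \frac{o}{3}$)
$- (2 - 5) + E{\left(Q \right)} 43 = - (2 - 5) + \left(\frac{19}{6} - - \frac{1}{12}\right) 43 = \left(-1\right) \left(-3\right) + \left(\frac{19}{6} + \frac{1}{12}\right) 43 = 3 + \frac{13}{4} \cdot 43 = 3 + \frac{559}{4} = \frac{571}{4}$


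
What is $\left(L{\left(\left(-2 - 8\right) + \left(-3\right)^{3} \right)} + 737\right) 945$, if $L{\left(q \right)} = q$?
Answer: $661500$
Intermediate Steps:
$\left(L{\left(\left(-2 - 8\right) + \left(-3\right)^{3} \right)} + 737\right) 945 = \left(\left(\left(-2 - 8\right) + \left(-3\right)^{3}\right) + 737\right) 945 = \left(\left(-10 - 27\right) + 737\right) 945 = \left(-37 + 737\right) 945 = 700 \cdot 945 = 661500$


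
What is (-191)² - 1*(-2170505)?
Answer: 2206986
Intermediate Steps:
(-191)² - 1*(-2170505) = 36481 + 2170505 = 2206986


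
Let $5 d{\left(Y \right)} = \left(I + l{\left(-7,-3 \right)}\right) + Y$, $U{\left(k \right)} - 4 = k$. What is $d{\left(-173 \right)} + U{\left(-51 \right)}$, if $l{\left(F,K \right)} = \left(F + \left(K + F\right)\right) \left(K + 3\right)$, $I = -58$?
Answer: $- \frac{466}{5} \approx -93.2$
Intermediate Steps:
$U{\left(k \right)} = 4 + k$
$l{\left(F,K \right)} = \left(3 + K\right) \left(K + 2 F\right)$ ($l{\left(F,K \right)} = \left(F + \left(F + K\right)\right) \left(3 + K\right) = \left(K + 2 F\right) \left(3 + K\right) = \left(3 + K\right) \left(K + 2 F\right)$)
$d{\left(Y \right)} = - \frac{58}{5} + \frac{Y}{5}$ ($d{\left(Y \right)} = \frac{\left(-58 + \left(\left(-3\right)^{2} + 3 \left(-3\right) + 6 \left(-7\right) + 2 \left(-7\right) \left(-3\right)\right)\right) + Y}{5} = \frac{\left(-58 + \left(9 - 9 - 42 + 42\right)\right) + Y}{5} = \frac{\left(-58 + 0\right) + Y}{5} = \frac{-58 + Y}{5} = - \frac{58}{5} + \frac{Y}{5}$)
$d{\left(-173 \right)} + U{\left(-51 \right)} = \left(- \frac{58}{5} + \frac{1}{5} \left(-173\right)\right) + \left(4 - 51\right) = \left(- \frac{58}{5} - \frac{173}{5}\right) - 47 = - \frac{231}{5} - 47 = - \frac{466}{5}$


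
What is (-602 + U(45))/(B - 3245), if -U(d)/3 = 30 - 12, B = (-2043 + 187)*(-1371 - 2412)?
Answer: -656/7018003 ≈ -9.3474e-5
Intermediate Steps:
B = 7021248 (B = -1856*(-3783) = 7021248)
U(d) = -54 (U(d) = -3*(30 - 12) = -3*18 = -54)
(-602 + U(45))/(B - 3245) = (-602 - 54)/(7021248 - 3245) = -656/7018003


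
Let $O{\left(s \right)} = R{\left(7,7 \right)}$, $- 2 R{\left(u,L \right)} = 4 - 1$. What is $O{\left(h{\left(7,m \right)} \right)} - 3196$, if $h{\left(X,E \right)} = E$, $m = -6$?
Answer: $- \frac{6395}{2} \approx -3197.5$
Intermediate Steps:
$R{\left(u,L \right)} = - \frac{3}{2}$ ($R{\left(u,L \right)} = - \frac{4 - 1}{2} = \left(- \frac{1}{2}\right) 3 = - \frac{3}{2}$)
$O{\left(s \right)} = - \frac{3}{2}$
$O{\left(h{\left(7,m \right)} \right)} - 3196 = - \frac{3}{2} - 3196 = - \frac{6395}{2}$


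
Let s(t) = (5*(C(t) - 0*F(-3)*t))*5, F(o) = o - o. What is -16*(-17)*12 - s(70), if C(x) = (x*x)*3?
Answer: -364236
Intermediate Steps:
F(o) = 0
C(x) = 3*x² (C(x) = x²*3 = 3*x²)
s(t) = 75*t² (s(t) = (5*(3*t² - 0*0*t))*5 = (5*(3*t² - 0*t))*5 = (5*(3*t² - 1*0))*5 = (5*(3*t² + 0))*5 = (5*(3*t²))*5 = (15*t²)*5 = 75*t²)
-16*(-17)*12 - s(70) = -16*(-17)*12 - 75*70² = 272*12 - 75*4900 = 3264 - 1*367500 = 3264 - 367500 = -364236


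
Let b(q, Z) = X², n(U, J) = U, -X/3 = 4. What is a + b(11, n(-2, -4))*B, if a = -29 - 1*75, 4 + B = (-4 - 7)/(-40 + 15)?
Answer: -15416/25 ≈ -616.64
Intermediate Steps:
X = -12 (X = -3*4 = -12)
B = -89/25 (B = -4 + (-4 - 7)/(-40 + 15) = -4 - 11/(-25) = -4 - 11*(-1/25) = -4 + 11/25 = -89/25 ≈ -3.5600)
a = -104 (a = -29 - 75 = -104)
b(q, Z) = 144 (b(q, Z) = (-12)² = 144)
a + b(11, n(-2, -4))*B = -104 + 144*(-89/25) = -104 - 12816/25 = -15416/25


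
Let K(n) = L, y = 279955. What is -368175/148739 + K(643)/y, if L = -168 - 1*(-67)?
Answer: -1747244996/705766555 ≈ -2.4757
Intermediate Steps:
L = -101 (L = -168 + 67 = -101)
K(n) = -101
-368175/148739 + K(643)/y = -368175/148739 - 101/279955 = -1747244996/705766555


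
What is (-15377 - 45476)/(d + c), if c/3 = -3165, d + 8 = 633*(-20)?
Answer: 60853/22163 ≈ 2.7457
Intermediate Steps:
d = -12668 (d = -8 + 633*(-20) = -8 - 12660 = -12668)
c = -9495 (c = 3*(-3165) = -9495)
(-15377 - 45476)/(d + c) = (-15377 - 45476)/(-12668 - 9495) = -60853/(-22163) = -60853*(-1/22163) = 60853/22163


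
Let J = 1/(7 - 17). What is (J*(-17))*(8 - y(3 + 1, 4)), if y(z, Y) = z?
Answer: 34/5 ≈ 6.8000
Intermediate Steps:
J = -⅒ (J = 1/(-10) = -⅒ ≈ -0.10000)
(J*(-17))*(8 - y(3 + 1, 4)) = (-⅒*(-17))*(8 - (3 + 1)) = 17*(8 - 1*4)/10 = 17*(8 - 4)/10 = (17/10)*4 = 34/5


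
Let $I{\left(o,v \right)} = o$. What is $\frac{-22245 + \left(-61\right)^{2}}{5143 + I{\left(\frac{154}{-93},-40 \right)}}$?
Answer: $- \frac{1722732}{478145} \approx -3.6029$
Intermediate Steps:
$\frac{-22245 + \left(-61\right)^{2}}{5143 + I{\left(\frac{154}{-93},-40 \right)}} = \frac{-22245 + \left(-61\right)^{2}}{5143 + \frac{154}{-93}} = \frac{-22245 + 3721}{5143 + 154 \left(- \frac{1}{93}\right)} = - \frac{18524}{5143 - \frac{154}{93}} = - \frac{18524}{\frac{478145}{93}} = \left(-18524\right) \frac{93}{478145} = - \frac{1722732}{478145}$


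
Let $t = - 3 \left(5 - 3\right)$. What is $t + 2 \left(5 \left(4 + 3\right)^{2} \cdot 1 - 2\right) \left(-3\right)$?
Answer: $-1464$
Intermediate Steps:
$t = -6$ ($t = \left(-3\right) 2 = -6$)
$t + 2 \left(5 \left(4 + 3\right)^{2} \cdot 1 - 2\right) \left(-3\right) = -6 + 2 \left(5 \left(4 + 3\right)^{2} \cdot 1 - 2\right) \left(-3\right) = -6 + 2 \left(5 \cdot 7^{2} \cdot 1 - 2\right) \left(-3\right) = -6 + 2 \left(5 \cdot 49 \cdot 1 - 2\right) \left(-3\right) = -6 + 2 \left(245 \cdot 1 - 2\right) \left(-3\right) = -6 + 2 \left(245 - 2\right) \left(-3\right) = -6 + 2 \cdot 243 \left(-3\right) = -6 + 2 \left(-729\right) = -6 - 1458 = -1464$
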